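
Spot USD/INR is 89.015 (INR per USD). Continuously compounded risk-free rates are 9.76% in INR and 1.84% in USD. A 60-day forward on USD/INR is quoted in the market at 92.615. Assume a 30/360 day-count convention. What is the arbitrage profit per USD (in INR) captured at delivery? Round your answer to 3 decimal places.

Fair forward: F* = S·e^(carry·T), with carry = (r_INR − r_USD) = 0.0976 − 0.0184 = 0.0792
F* = 89.015 · e^(0.0792 × 60/360) = 89.015 · e^0.013200 = 89.015 × 1.013288 = 90.1978
Market 92.615 > fair 90.1978: forward overpriced → cash-and-carry (buy spot, short the forward).
At maturity, profit = |F_mkt − F*| = |92.615 − 90.1978| = 2.417 per USD (in INR)

2.417 per USD (in INR)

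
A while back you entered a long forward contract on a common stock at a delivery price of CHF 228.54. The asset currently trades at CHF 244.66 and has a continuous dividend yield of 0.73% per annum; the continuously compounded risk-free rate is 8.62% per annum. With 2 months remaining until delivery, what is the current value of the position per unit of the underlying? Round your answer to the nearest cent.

CHF 19.08

Current fair forward for the remaining 2 months: F = S·e^((r − q)·T), (r − q) = 0.0862 − 0.0073 = 0.0789
F = 244.66 · e^(0.0789 × 2/12) = 244.66 × 1.013237 = 247.8986
Value of long forward = (F − K)·e^(−rT) = (247.8986 − 228.54) · e^(−0.0862·2/12)
= 19.3586 × 0.985736 = 19.08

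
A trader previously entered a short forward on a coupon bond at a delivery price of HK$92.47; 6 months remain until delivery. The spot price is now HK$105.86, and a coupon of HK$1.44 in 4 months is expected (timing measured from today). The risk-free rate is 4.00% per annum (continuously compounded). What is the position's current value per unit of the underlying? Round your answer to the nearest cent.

PV(remaining coupons) I = 1.44·e^(−0.0400·4/12) = 1.4209
Current forward F = (S − I)·e^(rT) = (105.86 − 1.4209)·e^(0.0400·6/12) = 104.4391 × 1.020201 = 106.5489
Value (long) = (F − K)·e^(−rT) = (106.5489 − 92.47) × 0.980199 = 13.8001
Short position value = −(long value) = -HK$13.80

-HK$13.80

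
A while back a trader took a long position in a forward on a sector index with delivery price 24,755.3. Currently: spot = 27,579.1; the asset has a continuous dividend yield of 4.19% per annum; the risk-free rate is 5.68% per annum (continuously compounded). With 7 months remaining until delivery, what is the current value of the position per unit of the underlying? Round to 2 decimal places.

Current fair forward for the remaining 7 months: F = S·e^((r − q)·T), (r − q) = 0.0568 − 0.0419 = 0.0149
F = 27579.1 · e^(0.0149 × 7/12) = 27579.1 × 1.00872955 = 27819.8531
Value of long forward = (F − K)·e^(−rT) = (27819.8531 − 24755.3) · e^(−0.0568·7/12)
= 3064.5531 × 0.96740956 = 2964.68

2964.68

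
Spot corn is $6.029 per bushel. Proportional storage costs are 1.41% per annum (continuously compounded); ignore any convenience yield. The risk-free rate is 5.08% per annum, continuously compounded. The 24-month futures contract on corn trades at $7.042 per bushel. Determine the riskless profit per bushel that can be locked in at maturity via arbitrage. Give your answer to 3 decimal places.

$0.177 per bushel

Fair futures: F* = S·e^(carry·T), with carry = (r + u) = 0.0508 + 0.0141 = 0.0649
F* = 6.029 · e^(0.0649 × 24/12) = 6.029 · e^0.129800 = 6.029 × 1.138601 = $6.8646
Market $7.042 > fair $6.8646: forward overpriced → cash-and-carry (buy spot, short the forward).
At maturity, profit = |F_mkt − F*| = |7.042 − 6.8646| = $0.177 per bushel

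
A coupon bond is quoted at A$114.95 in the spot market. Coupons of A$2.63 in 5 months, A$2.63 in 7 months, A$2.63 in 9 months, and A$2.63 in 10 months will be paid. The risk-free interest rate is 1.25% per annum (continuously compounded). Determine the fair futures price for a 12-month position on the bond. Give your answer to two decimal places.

PV(coupons) I = 2.63·e^(−0.0125·5/12) + 2.63·e^(−0.0125·7/12) + 2.63·e^(−0.0125·9/12) + 2.63·e^(−0.0125·10/12)
I = 2.6163 + 2.6109 + 2.6055 + 2.6027 = 10.4354
F = (S − I)·e^(rT) = (114.95 − 10.4354) · e^(0.0125·12/12)
= 104.5146 · e^0.012500 = 104.5146 × 1.012578 = A$105.83

A$105.83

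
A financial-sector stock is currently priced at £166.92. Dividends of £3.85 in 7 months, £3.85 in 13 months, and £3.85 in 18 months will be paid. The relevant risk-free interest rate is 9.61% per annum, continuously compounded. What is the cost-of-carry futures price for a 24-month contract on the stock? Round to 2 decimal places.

£189.64

PV(dividends) I = 3.85·e^(−0.0961·7/12) + 3.85·e^(−0.0961·13/12) + 3.85·e^(−0.0961·18/12)
I = 3.6401 + 3.4693 + 3.3332 = 10.4426
F = (S − I)·e^(rT) = (166.92 − 10.4426) · e^(0.0961·24/12)
= 156.4774 · e^0.192200 = 156.4774 × 1.211913 = £189.64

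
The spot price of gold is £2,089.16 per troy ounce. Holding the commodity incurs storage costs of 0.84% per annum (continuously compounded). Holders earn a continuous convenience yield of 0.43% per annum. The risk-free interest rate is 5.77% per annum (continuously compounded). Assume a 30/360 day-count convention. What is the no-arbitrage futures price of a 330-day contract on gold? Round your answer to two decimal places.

£2,210.93 per troy ounce

Net carry = r + u − y = 0.0577 + 0.0084 − 0.0043 = 0.0618
F = S·e^((r+u−y)T) = 2089.16 · e^(0.0618 × 330/360) = 2089.16 · e^0.05665000
= 2089.16 × 1.05828535 = £2,210.93 per troy ounce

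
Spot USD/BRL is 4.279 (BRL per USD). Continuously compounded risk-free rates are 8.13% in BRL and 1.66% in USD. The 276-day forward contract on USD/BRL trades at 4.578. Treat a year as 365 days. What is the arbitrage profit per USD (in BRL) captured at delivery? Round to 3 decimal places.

Fair forward: F* = S·e^(carry·T), with carry = (r_BRL − r_USD) = 0.0813 − 0.0166 = 0.0647
F* = 4.279 · e^(0.0647 × 276/365) = 4.279 · e^0.048924 = 4.279 × 1.050141 = 4.4936
Market 4.578 > fair 4.4936: forward overpriced → cash-and-carry (buy spot, short the forward).
At maturity, profit = |F_mkt − F*| = |4.578 − 4.4936| = 0.084 per USD (in BRL)

0.084 per USD (in BRL)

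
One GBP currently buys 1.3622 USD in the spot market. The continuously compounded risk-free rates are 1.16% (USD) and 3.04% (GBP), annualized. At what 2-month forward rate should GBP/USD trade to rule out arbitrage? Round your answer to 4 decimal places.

F = S·e^((r_USD − r_GBP)T) = 1.3622 · e^((0.0116 − 0.0304) × 2/12)
= 1.3622 · e^-0.003133 = 1.3622 × 0.996872
F = 1.3579 USD per GBP

1.3579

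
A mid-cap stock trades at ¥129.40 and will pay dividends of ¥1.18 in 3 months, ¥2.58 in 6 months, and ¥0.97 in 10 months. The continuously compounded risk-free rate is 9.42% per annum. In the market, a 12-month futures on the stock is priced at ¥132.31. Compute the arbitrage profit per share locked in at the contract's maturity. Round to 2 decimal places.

PV(dividends) I = 1.18·e^(−0.0942·3/12) + 2.58·e^(−0.0942·6/12) + 0.97·e^(−0.0942·10/12) = 4.5106
Fair futures F* = (S − I)·e^(rT) = (129.40 − 4.5106)·e^0.094200 = 124.8894 × 1.098779 = 137.2259
Market ¥132.31 < fair 137.2259: forward underpriced → reverse cash-and-carry (short the stock, invest proceeds at r, pay the dividends, go long the forward).
Profit at T = |F_mkt − F*| = |132.31 − 137.2259| = ¥4.92 per share

¥4.92 per share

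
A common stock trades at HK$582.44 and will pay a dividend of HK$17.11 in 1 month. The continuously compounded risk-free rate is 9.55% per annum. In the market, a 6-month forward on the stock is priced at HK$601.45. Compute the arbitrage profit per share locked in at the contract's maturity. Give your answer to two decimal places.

HK$8.33 per share

PV(dividends) I = 17.11·e^(−0.0955·1/12) = 16.9744
Fair forward F* = (S − I)·e^(rT) = (582.44 − 16.9744)·e^0.047750 = 565.4656 × 1.048908 = 593.1214
Market HK$601.45 > fair 593.1214: forward overpriced → cash-and-carry (borrow at r, buy the stock and collect the dividends, short the forward).
Profit at T = |F_mkt − F*| = |601.45 − 593.1214| = HK$8.33 per share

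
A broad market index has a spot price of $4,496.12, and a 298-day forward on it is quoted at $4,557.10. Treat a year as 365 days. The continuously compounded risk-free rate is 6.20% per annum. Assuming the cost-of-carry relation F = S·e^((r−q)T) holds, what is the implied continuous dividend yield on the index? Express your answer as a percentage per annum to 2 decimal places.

4.55%

From F = S·e^((r−q)T): (r − q) = ln(F/S)/T
ln(4557.10/4496.12) = ln(1.013563) = 0.013472
(r − q) = 0.013472 / (298/365) = 0.016501
q = r − ln(F/S)/T = 0.0620 − 0.016501 = 0.045499
q = 4.55%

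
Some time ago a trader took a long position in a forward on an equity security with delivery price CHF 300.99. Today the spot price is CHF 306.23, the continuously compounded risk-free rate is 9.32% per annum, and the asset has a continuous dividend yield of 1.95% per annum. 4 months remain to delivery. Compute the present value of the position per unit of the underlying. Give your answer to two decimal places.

CHF 12.46

Current fair forward for the remaining 4 months: F = S·e^((r − q)·T), (r − q) = 0.0932 − 0.0195 = 0.0737
F = 306.23 · e^(0.0737 × 4/12) = 306.23 × 1.024871 = 313.8462
Value of long forward = (F − K)·e^(−rT) = (313.8462 − 300.99) · e^(−0.0932·4/12)
= 12.8562 × 0.969411 = 12.46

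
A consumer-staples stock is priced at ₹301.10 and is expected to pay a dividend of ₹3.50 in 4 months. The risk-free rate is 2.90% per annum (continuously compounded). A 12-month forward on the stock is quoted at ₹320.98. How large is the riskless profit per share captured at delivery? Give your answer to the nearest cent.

PV(dividends) I = 3.50·e^(−0.0290·4/12) = 3.4663
Fair forward F* = (S − I)·e^(rT) = (301.10 − 3.4663)·e^0.029000 = 297.6337 × 1.029425 = 306.3916
Market ₹320.98 > fair 306.3916: forward overpriced → cash-and-carry (borrow at r, buy the stock and collect the dividends, short the forward).
Profit at T = |F_mkt − F*| = |320.98 − 306.3916| = ₹14.59 per share

₹14.59 per share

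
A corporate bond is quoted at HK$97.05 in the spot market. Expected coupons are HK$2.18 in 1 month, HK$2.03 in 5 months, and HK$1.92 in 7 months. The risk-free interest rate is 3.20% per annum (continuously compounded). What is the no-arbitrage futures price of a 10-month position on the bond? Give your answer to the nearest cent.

HK$93.45

PV(coupons) I = 2.18·e^(−0.0320·1/12) + 2.03·e^(−0.0320·5/12) + 1.92·e^(−0.0320·7/12)
I = 2.1742 + 2.0031 + 1.8845 = 6.0618
F = (S − I)·e^(rT) = (97.05 − 6.0618) · e^(0.0320·10/12)
= 90.9882 · e^0.026667 = 90.9882 × 1.027026 = HK$93.45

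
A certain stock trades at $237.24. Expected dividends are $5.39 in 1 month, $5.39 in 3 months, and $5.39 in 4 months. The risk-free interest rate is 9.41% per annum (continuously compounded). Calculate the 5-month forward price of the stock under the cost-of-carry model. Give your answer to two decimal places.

PV(dividends) I = 5.39·e^(−0.0941·1/12) + 5.39·e^(−0.0941·3/12) + 5.39·e^(−0.0941·4/12)
I = 5.3479 + 5.2647 + 5.2236 = 15.8362
F = (S − I)·e^(rT) = (237.24 − 15.8362) · e^(0.0941·5/12)
= 221.4038 · e^0.039208 = 221.4038 × 1.039987 = $230.26

$230.26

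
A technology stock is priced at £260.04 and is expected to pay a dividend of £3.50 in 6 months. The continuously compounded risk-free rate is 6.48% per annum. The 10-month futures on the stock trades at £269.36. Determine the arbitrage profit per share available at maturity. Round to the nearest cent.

PV(dividends) I = 3.50·e^(−0.0648·6/12) = 3.3884
Fair futures F* = (S − I)·e^(rT) = (260.04 − 3.3884)·e^0.054000 = 256.6516 × 1.055485 = 270.8919
Market £269.36 < fair 270.8919: forward underpriced → reverse cash-and-carry (short the stock, invest proceeds at r, pay the dividends, go long the forward).
Profit at T = |F_mkt − F*| = |269.36 − 270.8919| = £1.53 per share

£1.53 per share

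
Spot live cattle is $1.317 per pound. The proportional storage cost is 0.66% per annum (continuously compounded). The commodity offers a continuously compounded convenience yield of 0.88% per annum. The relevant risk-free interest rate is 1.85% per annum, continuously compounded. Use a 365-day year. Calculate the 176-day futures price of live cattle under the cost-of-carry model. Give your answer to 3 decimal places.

Net carry = r + u − y = 0.0185 + 0.0066 − 0.0088 = 0.0163
F = S·e^((r+u−y)T) = 1.317 · e^(0.0163 × 176/365) = 1.317 · e^0.007860
= 1.317 × 1.007891 = $1.327 per pound

$1.327 per pound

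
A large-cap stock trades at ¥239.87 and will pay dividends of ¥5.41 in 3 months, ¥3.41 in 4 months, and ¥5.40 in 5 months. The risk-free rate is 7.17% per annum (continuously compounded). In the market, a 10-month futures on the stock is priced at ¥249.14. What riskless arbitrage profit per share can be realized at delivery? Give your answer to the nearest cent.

¥9.24 per share

PV(dividends) I = 5.41·e^(−0.0717·3/12) + 3.41·e^(−0.0717·4/12) + 5.40·e^(−0.0717·5/12) = 13.8844
Fair futures F* = (S − I)·e^(rT) = (239.87 − 13.8844)·e^0.059750 = 225.9856 × 1.061571 = 239.8998
Market ¥249.14 > fair 239.8998: forward overpriced → cash-and-carry (borrow at r, buy the stock and collect the dividends, short the forward).
Profit at T = |F_mkt − F*| = |249.14 − 239.8998| = ¥9.24 per share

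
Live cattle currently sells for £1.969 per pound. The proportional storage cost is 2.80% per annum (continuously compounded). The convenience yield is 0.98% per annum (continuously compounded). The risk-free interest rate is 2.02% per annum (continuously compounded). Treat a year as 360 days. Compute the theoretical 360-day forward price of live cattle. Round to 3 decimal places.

Net carry = r + u − y = 0.0202 + 0.0280 − 0.0098 = 0.0384
F = S·e^((r+u−y)T) = 1.969 · e^(0.0384 × 360/360) = 1.969 · e^0.038400
= 1.969 × 1.039147 = £2.046 per pound

£2.046 per pound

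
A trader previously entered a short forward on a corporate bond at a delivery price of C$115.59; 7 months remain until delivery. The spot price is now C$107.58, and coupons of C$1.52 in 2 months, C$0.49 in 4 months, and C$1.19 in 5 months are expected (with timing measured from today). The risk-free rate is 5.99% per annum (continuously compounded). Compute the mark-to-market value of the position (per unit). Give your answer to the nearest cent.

C$7.19

PV(remaining coupons) I = 1.52·e^(−0.0599·2/12) + 0.49·e^(−0.0599·4/12) + 1.19·e^(−0.0599·5/12) = 3.1459
Current forward F = (S − I)·e^(rT) = (107.58 − 3.1459)·e^(0.0599·7/12) = 104.4341 × 1.035559 = 108.1477
Value (long) = (F − K)·e^(−rT) = (108.1477 − 115.59) × 0.965662 = -7.1867
Short position value = −(long value) = C$7.19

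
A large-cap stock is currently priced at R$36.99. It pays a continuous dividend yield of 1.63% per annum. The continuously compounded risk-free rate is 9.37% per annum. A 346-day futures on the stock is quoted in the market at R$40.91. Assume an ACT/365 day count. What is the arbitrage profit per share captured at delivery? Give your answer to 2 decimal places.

R$1.10 per share

Fair futures: F* = S·e^(carry·T), with carry = (r − q) = 0.0937 − 0.0163 = 0.0774
F* = 36.99 · e^(0.0774 × 346/365) = 36.99 · e^0.073371 = 36.99 × 1.076130 = R$39.8060
Market R$40.91 > fair R$39.8060: forward overpriced → cash-and-carry (buy spot, short the forward).
At maturity, profit = |F_mkt − F*| = |40.91 − 39.8060| = R$1.10 per share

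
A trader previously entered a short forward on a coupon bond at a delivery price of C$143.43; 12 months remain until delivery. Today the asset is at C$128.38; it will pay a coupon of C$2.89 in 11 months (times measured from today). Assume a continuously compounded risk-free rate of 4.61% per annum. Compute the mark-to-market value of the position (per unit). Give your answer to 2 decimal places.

PV(remaining coupons) I = 2.89·e^(−0.0461·11/12) = 2.7704
Current forward F = (S − I)·e^(rT) = (128.38 − 2.7704)·e^(0.0461·12/12) = 125.6096 × 1.047179 = 131.5357
Value (long) = (F − K)·e^(−rT) = (131.5357 − 143.43) × 0.954946 = -11.3584
Short position value = −(long value) = C$11.36

C$11.36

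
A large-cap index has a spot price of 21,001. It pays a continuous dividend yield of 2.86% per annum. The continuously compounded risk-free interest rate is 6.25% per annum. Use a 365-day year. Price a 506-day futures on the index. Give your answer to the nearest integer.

F = S·e^((r − q)T) = 21001 · e^((0.0625 − 0.0286) × 506/365)
= 21001 · e^0.046996 = 21001 × 1.048118
F = 22,012

22,012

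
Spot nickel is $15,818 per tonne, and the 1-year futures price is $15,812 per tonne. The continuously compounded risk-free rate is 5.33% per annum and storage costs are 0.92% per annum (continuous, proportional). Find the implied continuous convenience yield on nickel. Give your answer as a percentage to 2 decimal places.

F = S·e^((r+u−y)T) ⇒ (r+u−y) = ln(F/S)/T
ln(15812/15818) = -0.000379; /T ⇒ -0.000379
y = r + u − ln(F/S)/T = 0.0533 + 0.0092 + 0.000379 = 0.062879
y = 6.29%

6.29%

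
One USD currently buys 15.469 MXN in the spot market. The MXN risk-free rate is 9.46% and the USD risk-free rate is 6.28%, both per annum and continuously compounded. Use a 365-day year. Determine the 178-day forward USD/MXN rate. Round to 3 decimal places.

F = S·e^((r_MXN − r_USD)T) = 15.469 · e^((0.0946 − 0.0628) × 178/365)
= 15.469 · e^0.015508 = 15.469 × 1.015629
F = 15.711 MXN per USD

15.711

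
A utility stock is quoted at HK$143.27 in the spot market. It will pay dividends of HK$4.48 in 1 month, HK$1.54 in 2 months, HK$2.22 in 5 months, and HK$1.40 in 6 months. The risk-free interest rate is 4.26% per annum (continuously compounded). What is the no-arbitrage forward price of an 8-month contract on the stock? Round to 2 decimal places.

HK$137.58

PV(dividends) I = 4.48·e^(−0.0426·1/12) + 1.54·e^(−0.0426·2/12) + 2.22·e^(−0.0426·5/12) + 1.40·e^(−0.0426·6/12)
I = 4.4641 + 1.5291 + 2.1809 + 1.3705 = 9.5446
F = (S − I)·e^(rT) = (143.27 − 9.5446) · e^(0.0426·8/12)
= 133.7254 · e^0.028400 = 133.7254 × 1.028807 = HK$137.58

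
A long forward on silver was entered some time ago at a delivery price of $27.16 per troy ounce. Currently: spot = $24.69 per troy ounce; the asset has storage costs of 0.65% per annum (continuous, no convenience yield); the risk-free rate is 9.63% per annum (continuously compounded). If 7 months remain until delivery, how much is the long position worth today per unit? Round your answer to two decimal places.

Current fair forward for the remaining 7 months: F = S·e^((r + u)·T), (r + u) = 0.0963 + 0.0065 = 0.1028
F = 24.69 · e^(0.1028 × 7/12) = 24.69 × 1.061801 = 26.2159
Value of long forward = (F − K)·e^(−rT) = (26.2159 − 27.16) · e^(−0.0963·7/12)
= -0.9441 × 0.945374 = -0.89

-$0.89 per troy ounce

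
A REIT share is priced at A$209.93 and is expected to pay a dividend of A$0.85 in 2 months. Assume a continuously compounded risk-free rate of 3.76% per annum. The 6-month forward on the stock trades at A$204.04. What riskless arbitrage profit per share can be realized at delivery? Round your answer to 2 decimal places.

A$9.01 per share

PV(dividends) I = 0.85·e^(−0.0376·2/12) = 0.8447
Fair forward F* = (S − I)·e^(rT) = (209.93 − 0.8447)·e^0.018800 = 209.0853 × 1.018978 = 213.0533
Market A$204.04 < fair 213.0533: forward underpriced → reverse cash-and-carry (short the stock, invest proceeds at r, pay the dividends, go long the forward).
Profit at T = |F_mkt − F*| = |204.04 − 213.0533| = A$9.01 per share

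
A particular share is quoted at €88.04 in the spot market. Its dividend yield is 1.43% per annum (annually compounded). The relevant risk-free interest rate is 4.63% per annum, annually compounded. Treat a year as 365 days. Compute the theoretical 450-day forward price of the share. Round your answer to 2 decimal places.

€91.48

F = S · (1+r)^T / (1+q)^T
= 88.04 × 1.057386 / 1.017659 = 88.04 × 1.039038
F = €91.48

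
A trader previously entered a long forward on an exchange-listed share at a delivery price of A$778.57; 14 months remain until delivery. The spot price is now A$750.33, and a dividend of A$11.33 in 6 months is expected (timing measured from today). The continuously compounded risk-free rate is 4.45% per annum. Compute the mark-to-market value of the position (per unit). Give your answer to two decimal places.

A$0.07

PV(remaining dividends) I = 11.33·e^(−0.0445·6/12) = 11.0807
Current forward F = (S − I)·e^(rT) = (750.33 − 11.0807)·e^(0.0445·14/12) = 739.2493 × 1.053288 = 778.6424
Value (long) = (F − K)·e^(−rT) = (778.6424 − 778.57) × 0.949408 = 0.0687
Value = A$0.07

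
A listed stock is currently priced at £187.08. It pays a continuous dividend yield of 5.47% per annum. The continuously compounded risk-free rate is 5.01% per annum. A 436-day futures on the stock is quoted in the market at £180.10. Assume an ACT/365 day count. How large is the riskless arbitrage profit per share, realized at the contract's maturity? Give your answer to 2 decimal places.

£5.95 per share

Fair futures: F* = S·e^(carry·T), with carry = (r − q) = 0.0501 − 0.0547 = -0.0046
F* = 187.08 · e^(-0.0046 × 436/365) = 187.08 · e^-0.005495 = 187.08 × 0.994520 = £186.0548
Market £180.10 < fair £186.0548: forward underpriced → reverse cash-and-carry (short spot, go long the forward).
At maturity, profit = |F_mkt − F*| = |180.10 − 186.0548| = £5.95 per share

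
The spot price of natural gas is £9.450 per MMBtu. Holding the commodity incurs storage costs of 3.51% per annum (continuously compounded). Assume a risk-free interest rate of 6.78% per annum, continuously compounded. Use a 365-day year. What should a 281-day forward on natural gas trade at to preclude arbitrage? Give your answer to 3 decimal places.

£10.229 per MMBtu

Net carry = r + u − y = 0.0678 + 0.0351 − 0.0000 = 0.1029
F = S·e^((r+u−y)T) = 9.450 · e^(0.1029 × 281/365) = 9.450 · e^0.079219
= 9.450 × 1.082441 = £10.229 per MMBtu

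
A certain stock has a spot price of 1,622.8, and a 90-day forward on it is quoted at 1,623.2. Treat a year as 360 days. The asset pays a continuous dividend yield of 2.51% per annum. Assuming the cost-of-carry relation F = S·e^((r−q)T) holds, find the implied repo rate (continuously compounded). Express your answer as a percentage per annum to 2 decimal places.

From F = S·e^((r−q)T): (r − q) = ln(F/S)/T
ln(1623.2/1622.8) = ln(1.000246) = 0.000246
(r − q) = 0.000246 / (90/360) = 0.000984
r = ln(F/S)/T + q = 0.000984 + 0.0251 = 0.026084
r = 2.61%

2.61%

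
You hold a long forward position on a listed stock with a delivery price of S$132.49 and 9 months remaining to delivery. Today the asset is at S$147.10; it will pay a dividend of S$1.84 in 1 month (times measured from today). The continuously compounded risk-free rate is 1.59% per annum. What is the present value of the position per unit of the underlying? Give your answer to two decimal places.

PV(remaining dividends) I = 1.84·e^(−0.0159·1/12) = 1.8376
Current forward F = (S − I)·e^(rT) = (147.10 − 1.8376)·e^(0.0159·9/12) = 145.2624 × 1.011996 = 147.0050
Value (long) = (F − K)·e^(−rT) = (147.0050 − 132.49) × 0.988146 = 14.3429
Value = S$14.34

S$14.34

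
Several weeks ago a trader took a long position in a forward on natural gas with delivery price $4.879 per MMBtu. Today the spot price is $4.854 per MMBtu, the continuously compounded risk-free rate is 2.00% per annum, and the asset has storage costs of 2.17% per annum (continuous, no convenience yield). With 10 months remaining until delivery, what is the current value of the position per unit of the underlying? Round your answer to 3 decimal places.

$0.144 per MMBtu

Current fair forward for the remaining 10 months: F = S·e^((r + u)·T), (r + u) = 0.0200 + 0.0217 = 0.0417
F = 4.854 · e^(0.0417 × 10/12) = 4.854 × 1.035361 = 5.0256
Value of long forward = (F − K)·e^(−rT) = (5.0256 − 4.879) · e^(−0.0200·10/12)
= 0.1466 × 0.983471 = 0.144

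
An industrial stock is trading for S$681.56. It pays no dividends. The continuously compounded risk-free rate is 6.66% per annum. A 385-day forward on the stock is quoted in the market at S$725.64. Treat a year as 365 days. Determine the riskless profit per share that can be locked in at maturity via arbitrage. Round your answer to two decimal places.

S$5.52 per share

Fair forward: F* = S·e^(carry·T), with carry = r = 0.0666
F* = 681.56 · e^(0.0666 × 385/365) = 681.56 · e^0.070249 = 681.56 × 1.072775 = S$731.1605
Market S$725.64 < fair S$731.1605: forward underpriced → reverse cash-and-carry (short spot, go long the forward).
At maturity, profit = |F_mkt − F*| = |725.64 − 731.1605| = S$5.52 per share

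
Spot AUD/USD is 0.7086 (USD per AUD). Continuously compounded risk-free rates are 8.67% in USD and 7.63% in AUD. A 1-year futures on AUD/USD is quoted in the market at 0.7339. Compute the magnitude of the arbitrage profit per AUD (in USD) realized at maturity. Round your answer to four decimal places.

Fair futures: F* = S·e^(carry·T), with carry = (r_USD − r_AUD) = 0.0867 − 0.0763 = 0.0104
F* = 0.7086 · e^(0.0104 × 1) = 0.7086 · e^0.010400 = 0.7086 × 1.010454 = 0.7160
Market 0.7339 > fair 0.7160: forward overpriced → cash-and-carry (buy spot, short the forward).
At maturity, profit = |F_mkt − F*| = |0.7339 − 0.7160| = 0.0179 per AUD (in USD)

0.0179 per AUD (in USD)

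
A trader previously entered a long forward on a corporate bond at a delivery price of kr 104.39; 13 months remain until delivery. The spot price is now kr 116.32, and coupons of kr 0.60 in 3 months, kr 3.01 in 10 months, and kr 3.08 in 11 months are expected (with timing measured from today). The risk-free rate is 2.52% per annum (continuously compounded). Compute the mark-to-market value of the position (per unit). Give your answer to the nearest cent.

PV(remaining coupons) I = 0.60·e^(−0.0252·3/12) + 3.01·e^(−0.0252·10/12) + 3.08·e^(−0.0252·11/12) = 6.5533
Current forward F = (S − I)·e^(rT) = (116.32 − 6.5533)·e^(0.0252·13/12) = 109.7667 × 1.027676 = 112.8046
Value (long) = (F − K)·e^(−rT) = (112.8046 − 104.39) × 0.973069 = 8.1880
Value = kr 8.19

kr 8.19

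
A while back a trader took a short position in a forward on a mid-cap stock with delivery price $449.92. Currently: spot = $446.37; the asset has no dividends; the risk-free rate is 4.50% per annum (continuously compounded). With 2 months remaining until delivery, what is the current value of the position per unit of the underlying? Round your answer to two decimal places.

Current fair forward for the remaining 2 months: F = S·e^(r·T), r = 0.0450
F = 446.37 · e^(0.0450 × 2/12) = 446.37 × 1.007528 = 449.7303
Value of long forward = (F − K)·e^(−rT) = (449.7303 − 449.92) · e^(−0.0450·2/12)
= -0.1897 × 0.992528 = -0.19
Short position value = −(long value) = $0.19

$0.19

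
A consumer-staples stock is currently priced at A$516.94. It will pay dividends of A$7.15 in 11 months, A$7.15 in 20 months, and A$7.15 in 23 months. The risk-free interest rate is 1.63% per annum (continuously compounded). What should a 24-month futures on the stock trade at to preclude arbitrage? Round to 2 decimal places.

PV(dividends) I = 7.15·e^(−0.0163·11/12) + 7.15·e^(−0.0163·20/12) + 7.15·e^(−0.0163·23/12)
I = 7.0440 + 6.9584 + 6.9301 = 20.9325
F = (S − I)·e^(rT) = (516.94 − 20.9325) · e^(0.0163·24/12)
= 496.0075 · e^0.032600 = 496.0075 × 1.033137 = A$512.44

A$512.44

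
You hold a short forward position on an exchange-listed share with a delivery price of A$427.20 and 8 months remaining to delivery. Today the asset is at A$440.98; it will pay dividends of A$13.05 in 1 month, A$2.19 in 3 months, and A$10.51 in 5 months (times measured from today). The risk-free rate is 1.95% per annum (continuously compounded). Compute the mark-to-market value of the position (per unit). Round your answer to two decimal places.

A$6.34

PV(remaining dividends) I = 13.05·e^(−0.0195·1/12) + 2.19·e^(−0.0195·3/12) + 10.51·e^(−0.0195·5/12) = 25.6331
Current forward F = (S − I)·e^(rT) = (440.98 − 25.6331)·e^(0.0195·8/12) = 415.3469 × 1.013085 = 420.7817
Value (long) = (F − K)·e^(−rT) = (420.7817 − 427.20) × 0.987084 = -6.3354
Short position value = −(long value) = A$6.34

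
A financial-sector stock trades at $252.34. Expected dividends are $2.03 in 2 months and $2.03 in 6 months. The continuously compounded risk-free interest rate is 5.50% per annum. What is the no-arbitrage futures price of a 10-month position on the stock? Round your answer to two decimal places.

PV(dividends) I = 2.03·e^(−0.0550·2/12) + 2.03·e^(−0.0550·6/12)
I = 2.0115 + 1.9749 = 3.9864
F = (S − I)·e^(rT) = (252.34 − 3.9864) · e^(0.0550·10/12)
= 248.3536 · e^0.045833 = 248.3536 × 1.046900 = $260.00

$260.00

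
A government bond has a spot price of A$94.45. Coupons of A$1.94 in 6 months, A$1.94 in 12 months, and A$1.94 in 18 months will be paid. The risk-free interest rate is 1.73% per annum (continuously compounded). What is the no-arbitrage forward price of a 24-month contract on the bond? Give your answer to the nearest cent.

A$91.85

PV(coupons) I = 1.94·e^(−0.0173·6/12) + 1.94·e^(−0.0173·12/12) + 1.94·e^(−0.0173·18/12)
I = 1.9233 + 1.9067 + 1.8903 = 5.7203
F = (S − I)·e^(rT) = (94.45 − 5.7203) · e^(0.0173·24/12)
= 88.7297 · e^0.034600 = 88.7297 × 1.035206 = A$91.85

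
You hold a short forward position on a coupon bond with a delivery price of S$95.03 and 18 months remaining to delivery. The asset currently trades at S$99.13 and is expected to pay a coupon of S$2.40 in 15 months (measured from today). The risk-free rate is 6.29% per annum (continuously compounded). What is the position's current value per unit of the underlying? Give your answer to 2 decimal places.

-S$10.44

PV(remaining coupons) I = 2.40·e^(−0.0629·15/12) = 2.2185
Current forward F = (S − I)·e^(rT) = (99.13 − 2.2185)·e^(0.0629·18/12) = 96.9115 × 1.098944 = 106.5003
Value (long) = (F − K)·e^(−rT) = (106.5003 − 95.03) × 0.909964 = 10.4376
Short position value = −(long value) = -S$10.44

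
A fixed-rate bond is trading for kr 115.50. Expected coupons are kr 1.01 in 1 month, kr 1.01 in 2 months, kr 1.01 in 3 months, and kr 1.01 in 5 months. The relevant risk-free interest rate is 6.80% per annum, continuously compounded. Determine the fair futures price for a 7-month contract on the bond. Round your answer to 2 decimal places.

kr 116.03

PV(coupons) I = 1.01·e^(−0.0680·1/12) + 1.01·e^(−0.0680·2/12) + 1.01·e^(−0.0680·3/12) + 1.01·e^(−0.0680·5/12)
I = 1.0043 + 0.9986 + 0.9930 + 0.9818 = 3.9777
F = (S − I)·e^(rT) = (115.50 − 3.9777) · e^(0.0680·7/12)
= 111.5223 · e^0.039667 = 111.5223 × 1.040464 = kr 116.03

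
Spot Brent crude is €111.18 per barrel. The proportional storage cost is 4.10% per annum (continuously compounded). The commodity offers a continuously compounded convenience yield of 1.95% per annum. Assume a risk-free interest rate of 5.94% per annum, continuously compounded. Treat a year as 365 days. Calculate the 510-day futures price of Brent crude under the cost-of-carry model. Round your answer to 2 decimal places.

€124.49 per barrel

Net carry = r + u − y = 0.0594 + 0.0410 − 0.0195 = 0.0809
F = S·e^((r+u−y)T) = 111.18 · e^(0.0809 × 510/365) = 111.18 · e^0.113038
= 111.18 × 1.119674 = €124.49 per barrel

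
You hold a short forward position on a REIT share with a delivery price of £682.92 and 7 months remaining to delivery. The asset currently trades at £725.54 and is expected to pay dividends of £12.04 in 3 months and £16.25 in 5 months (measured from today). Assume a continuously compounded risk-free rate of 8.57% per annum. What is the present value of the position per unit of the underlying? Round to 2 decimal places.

PV(remaining dividends) I = 12.04·e^(−0.0857·3/12) + 16.25·e^(−0.0857·5/12) = 27.4648
Current forward F = (S − I)·e^(rT) = (725.54 − 27.4648)·e^(0.0857·7/12) = 698.0752 × 1.051262 = 733.8599
Value (long) = (F − K)·e^(−rT) = (733.8599 − 682.92) × 0.951237 = 48.4559
Short position value = −(long value) = -£48.46

-£48.46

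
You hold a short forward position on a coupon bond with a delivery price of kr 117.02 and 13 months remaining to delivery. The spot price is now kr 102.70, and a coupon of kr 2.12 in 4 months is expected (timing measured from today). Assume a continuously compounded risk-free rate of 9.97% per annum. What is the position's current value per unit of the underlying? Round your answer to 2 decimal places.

PV(remaining coupons) I = 2.12·e^(−0.0997·4/12) = 2.0507
Current forward F = (S − I)·e^(rT) = (102.70 − 2.0507)·e^(0.0997·13/12) = 100.6493 × 1.114057 = 112.1291
Value (long) = (F − K)·e^(−rT) = (112.1291 − 117.02) × 0.897620 = -4.3902
Short position value = −(long value) = kr 4.39

kr 4.39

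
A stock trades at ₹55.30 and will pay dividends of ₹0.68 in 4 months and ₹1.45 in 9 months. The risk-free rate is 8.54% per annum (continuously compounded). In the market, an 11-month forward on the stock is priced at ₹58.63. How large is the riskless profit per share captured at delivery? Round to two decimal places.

PV(dividends) I = 0.68·e^(−0.0854·4/12) + 1.45·e^(−0.0854·9/12) = 2.0210
Fair forward F* = (S − I)·e^(rT) = (55.30 − 2.0210)·e^0.078283 = 53.2790 × 1.081429 = 57.6175
Market ₹58.63 > fair 57.6175: forward overpriced → cash-and-carry (borrow at r, buy the stock and collect the dividends, short the forward).
Profit at T = |F_mkt − F*| = |58.63 − 57.6175| = ₹1.01 per share

₹1.01 per share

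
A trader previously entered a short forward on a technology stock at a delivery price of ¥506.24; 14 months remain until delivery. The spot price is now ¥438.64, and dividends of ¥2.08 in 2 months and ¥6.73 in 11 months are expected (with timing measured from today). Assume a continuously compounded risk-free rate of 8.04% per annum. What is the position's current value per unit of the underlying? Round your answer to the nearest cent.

PV(remaining dividends) I = 2.08·e^(−0.0804·2/12) + 6.73·e^(−0.0804·11/12) = 8.3041
Current forward F = (S − I)·e^(rT) = (438.64 − 8.3041)·e^(0.0804·14/12) = 430.3359 × 1.098340 = 472.6551
Value (long) = (F − K)·e^(−rT) = (472.6551 − 506.24) × 0.910465 = -30.5779
Short position value = −(long value) = ¥30.58

¥30.58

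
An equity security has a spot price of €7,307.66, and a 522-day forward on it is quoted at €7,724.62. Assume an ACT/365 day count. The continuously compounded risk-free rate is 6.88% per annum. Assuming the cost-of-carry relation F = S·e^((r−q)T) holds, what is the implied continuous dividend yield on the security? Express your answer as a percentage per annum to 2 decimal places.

3.00%

From F = S·e^((r−q)T): (r − q) = ln(F/S)/T
ln(7724.62/7307.66) = ln(1.057058) = 0.055490
(r − q) = 0.055490 / (522/365) = 0.038800
q = r − ln(F/S)/T = 0.0688 − 0.038800 = 0.030000
q = 3.00%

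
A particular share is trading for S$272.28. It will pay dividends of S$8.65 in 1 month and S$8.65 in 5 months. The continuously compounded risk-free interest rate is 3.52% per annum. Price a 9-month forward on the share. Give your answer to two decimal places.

PV(dividends) I = 8.65·e^(−0.0352·1/12) + 8.65·e^(−0.0352·5/12)
I = 8.6247 + 8.5241 = 17.1488
F = (S − I)·e^(rT) = (272.28 − 17.1488) · e^(0.0352·9/12)
= 255.1312 · e^0.026400 = 255.1312 × 1.026752 = S$261.96

S$261.96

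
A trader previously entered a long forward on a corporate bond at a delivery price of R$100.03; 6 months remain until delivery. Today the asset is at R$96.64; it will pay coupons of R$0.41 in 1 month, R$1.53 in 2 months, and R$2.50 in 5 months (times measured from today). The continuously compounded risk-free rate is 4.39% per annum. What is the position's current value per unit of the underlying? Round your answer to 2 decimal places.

PV(remaining coupons) I = 0.41·e^(−0.0439·1/12) + 1.53·e^(−0.0439·2/12) + 2.50·e^(−0.0439·5/12) = 4.3820
Current forward F = (S − I)·e^(rT) = (96.64 − 4.3820)·e^(0.0439·6/12) = 92.2580 × 1.022193 = 94.3055
Value (long) = (F − K)·e^(−rT) = (94.3055 − 100.03) × 0.978289 = -5.6002
Value = -R$5.60

-R$5.60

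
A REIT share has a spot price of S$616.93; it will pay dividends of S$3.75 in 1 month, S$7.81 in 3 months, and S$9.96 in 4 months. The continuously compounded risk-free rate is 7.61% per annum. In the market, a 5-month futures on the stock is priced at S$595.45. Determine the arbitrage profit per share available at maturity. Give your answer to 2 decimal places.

PV(dividends) I = 3.75·e^(−0.0761·1/12) + 7.81·e^(−0.0761·3/12) + 9.96·e^(−0.0761·4/12) = 21.0996
Fair futures F* = (S − I)·e^(rT) = (616.93 − 21.0996)·e^0.031708 = 595.8304 × 1.032216 = 615.0257
Market S$595.45 < fair 615.0257: forward underpriced → reverse cash-and-carry (short the stock, invest proceeds at r, pay the dividends, go long the forward).
Profit at T = |F_mkt − F*| = |595.45 − 615.0257| = S$19.58 per share

S$19.58 per share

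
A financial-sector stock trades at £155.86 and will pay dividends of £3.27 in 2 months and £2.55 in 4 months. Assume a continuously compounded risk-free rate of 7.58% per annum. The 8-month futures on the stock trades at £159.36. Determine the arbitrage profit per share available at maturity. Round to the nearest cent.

PV(dividends) I = 3.27·e^(−0.0758·2/12) + 2.55·e^(−0.0758·4/12) = 5.7153
Fair futures F* = (S − I)·e^(rT) = (155.86 − 5.7153)·e^0.050533 = 150.1447 × 1.051832 = 157.9270
Market £159.36 > fair 157.9270: forward overpriced → cash-and-carry (borrow at r, buy the stock and collect the dividends, short the forward).
Profit at T = |F_mkt − F*| = |159.36 − 157.9270| = £1.43 per share

£1.43 per share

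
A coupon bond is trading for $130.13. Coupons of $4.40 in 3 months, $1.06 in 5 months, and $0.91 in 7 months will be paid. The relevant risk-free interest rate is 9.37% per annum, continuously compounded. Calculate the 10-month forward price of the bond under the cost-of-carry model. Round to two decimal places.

PV(coupons) I = 4.40·e^(−0.0937·3/12) + 1.06·e^(−0.0937·5/12) + 0.91·e^(−0.0937·7/12)
I = 4.2981 + 1.0194 + 0.8616 = 6.1791
F = (S − I)·e^(rT) = (130.13 − 6.1791) · e^(0.0937·10/12)
= 123.9509 · e^0.078083 = 123.9509 × 1.081212 = $134.02

$134.02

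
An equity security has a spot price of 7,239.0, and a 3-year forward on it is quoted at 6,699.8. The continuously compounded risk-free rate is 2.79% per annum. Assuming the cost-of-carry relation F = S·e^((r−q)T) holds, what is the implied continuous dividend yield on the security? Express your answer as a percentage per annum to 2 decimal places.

From F = S·e^((r−q)T): (r − q) = ln(F/S)/T
ln(6699.8/7239.0) = ln(0.925515) = -0.077405
(r − q) = -0.077405 / (3) = -0.025802
q = r − ln(F/S)/T = 0.0279 + 0.025802 = 0.053702
q = 5.37%

5.37%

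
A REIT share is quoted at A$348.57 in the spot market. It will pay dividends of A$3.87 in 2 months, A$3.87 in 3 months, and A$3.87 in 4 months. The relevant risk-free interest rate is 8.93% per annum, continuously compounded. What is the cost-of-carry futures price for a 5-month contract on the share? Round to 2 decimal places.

PV(dividends) I = 3.87·e^(−0.0893·2/12) + 3.87·e^(−0.0893·3/12) + 3.87·e^(−0.0893·4/12)
I = 3.8128 + 3.7846 + 3.7565 = 11.3539
F = (S − I)·e^(rT) = (348.57 − 11.3539) · e^(0.0893·5/12)
= 337.2161 · e^0.037208 = 337.2161 × 1.037909 = A$350.00

A$350.00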